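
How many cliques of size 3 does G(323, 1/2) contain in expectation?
E[# K_3] = C(323, 3) · (1/2)^C(3, 2) = 5564321 / 2^3 = 695540.125

For each 3-subset S of vertices (there are C(323, 3) = 5564321 such S), let X_S = 1 if S induces a K_3 (all C(3, 2) = 3 edges present). Then P(X_S = 1) = (1/2)^3 = 1/8. By linearity of expectation, E[# K_3] = C(323, 3) · (1/2)^3 = 5564321 / 8 = 695540.125.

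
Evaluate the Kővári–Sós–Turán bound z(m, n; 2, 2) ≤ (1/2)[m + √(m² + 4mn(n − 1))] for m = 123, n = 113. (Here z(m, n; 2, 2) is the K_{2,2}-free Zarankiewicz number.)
z(123, 113; 2, 2) ≤ (1/2)[123 + √(123² + 4·123·113·112)] = (1/2)[123 + √6241881] = 1310.6878

Kővári–Sós–Turán: let r_1, ..., r_123 be the row sums and z = Σ r_i the total number of 1s. Each pair of columns can share at most one row with both entries 1 (else a 2×2 all-ones block appears), so Σ_i C(r_i, 2) ≤ C(113, 2) = 6328. By convexity Σ_i C(r_i, 2) ≥ 123·C(z/123, 2) = z(z − 123)/(2·123), giving z² − 123z − 123·113·112 ≤ 0 and hence z ≤ (1/2)[123 + √(15129 + 4·1556688)] = (1/2)[123 + √6241881] ≈ (1/2)(123 + 2498.3757) = 1310.6878.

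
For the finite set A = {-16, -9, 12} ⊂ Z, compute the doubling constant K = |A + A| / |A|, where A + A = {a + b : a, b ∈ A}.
K = |A + A| / |A| = 6/3 = 2

Enumerate A + A = {a + b : a, b ∈ A}. With |A| = 3, there are |A|^2 = 9 ordered sum pairs; collecting distinct values, A + A = {-32, -25, -18, -4, 3, 24}, so |A + A| = 6. Thus K = 6/3 = 2. For comparison, the minimum possible |A + A| over all 3-element sets is 2·3 − 1 = 5 (so min K = 5/3), attained only by arithmetic progressions.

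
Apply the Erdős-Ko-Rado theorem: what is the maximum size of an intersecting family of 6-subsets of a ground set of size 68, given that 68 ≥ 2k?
max |F| = C(67, 5) = 9657648

The Erdős-Ko-Rado theorem states: for n ≥ 2k, an intersecting family of k-subsets of an n-element set has size at most C(n − 1, k − 1), with equality for 'star' families {A ⊆ [n] : |A| = k, i ∈ A} (fix an element i). For n = 68, k = 6: C(67, 5) = 9657648.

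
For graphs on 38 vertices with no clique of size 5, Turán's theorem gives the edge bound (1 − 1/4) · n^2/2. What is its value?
Turán density bound = (3/4) · 38^2/2 = 1083/2 ≈ 541.5

Turán's theorem: ex(n, K_{r+1}) is achieved by the complete r-partite Turán graph T(n, r) with parts as balanced as possible, and is at most (1 − 1/r) · n^2/2. For r = 4, n = 38: the density bound is (3/4) · 1444/2 = 1083/2 ≈ 541.5. The integer-valued extremum is e(T(38, 4)) = 541, which is strictly less than the density bound 1083/2 since 4 ∤ 38 (the parts of T(38, 4) cannot all be equal).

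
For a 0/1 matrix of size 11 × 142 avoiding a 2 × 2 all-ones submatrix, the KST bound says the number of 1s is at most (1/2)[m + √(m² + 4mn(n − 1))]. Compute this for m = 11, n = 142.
z(11, 142; 2, 2) ≤ (1/2)[11 + √(11² + 4·11·142·141)] = (1/2)[11 + √881089] = 474.8317

Kővári–Sós–Turán: let r_1, ..., r_11 be the row sums and z = Σ r_i the total number of 1s. Each pair of columns can share at most one row with both entries 1 (else a 2×2 all-ones block appears), so Σ_i C(r_i, 2) ≤ C(142, 2) = 10011. By convexity Σ_i C(r_i, 2) ≥ 11·C(z/11, 2) = z(z − 11)/(2·11), giving z² − 11z − 11·142·141 ≤ 0 and hence z ≤ (1/2)[11 + √(121 + 4·220242)] = (1/2)[11 + √881089] ≈ (1/2)(11 + 938.6634) = 474.8317.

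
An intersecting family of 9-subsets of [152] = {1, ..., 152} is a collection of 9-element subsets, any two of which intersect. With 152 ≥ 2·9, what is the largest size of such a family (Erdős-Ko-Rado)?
max |F| = C(151, 8) = 5551321138650

The Erdős-Ko-Rado theorem states: for n ≥ 2k, an intersecting family of k-subsets of an n-element set has size at most C(n − 1, k − 1), with equality for 'star' families {A ⊆ [n] : |A| = k, i ∈ A} (fix an element i). For n = 152, k = 9: C(151, 8) = 5551321138650.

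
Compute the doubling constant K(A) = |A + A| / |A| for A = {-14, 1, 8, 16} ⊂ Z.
K = |A + A| / |A| = 9/4

Enumerate A + A = {a + b : a, b ∈ A}. With |A| = 4, there are |A|^2 = 16 ordered sum pairs; collecting distinct values, A + A = {-28, -13, -6, 2, 9, 16, 17, 24, 32}, so |A + A| = 9. Thus K = 9/4. For comparison, the minimum possible |A + A| over all 4-element sets is 2·4 − 1 = 7 (so min K = 7/4), attained only by arithmetic progressions.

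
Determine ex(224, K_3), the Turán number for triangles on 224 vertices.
ex(224, K_3) = ⌊224^2/4⌋ = 12544

Mantel (1907): a triangle-free graph on n vertices has at most ⌊n^2/4⌋ edges, with equality for the complete bipartite graph K_{⌊n/2⌋, ⌈n/2⌉}. For n = 224: ⌊224^2/4⌋ = ⌊50176/4⌋ = 12544. The extremal graph is K_{112, 112}, which has 112·112 = 12544 edges.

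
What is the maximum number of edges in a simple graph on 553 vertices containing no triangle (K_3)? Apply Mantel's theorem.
ex(553, K_3) = ⌊553^2/4⌋ = 76452

Mantel (1907): a triangle-free graph on n vertices has at most ⌊n^2/4⌋ edges, with equality for the complete bipartite graph K_{⌊n/2⌋, ⌈n/2⌉}. For n = 553: ⌊553^2/4⌋ = ⌊305809/4⌋ = 76452. The extremal graph is K_{276, 277}, which has 276·277 = 76452 edges.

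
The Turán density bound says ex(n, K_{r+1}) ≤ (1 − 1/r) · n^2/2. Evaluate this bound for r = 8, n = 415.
Turán density bound = (7/8) · 415^2/2 = 1205575/16 ≈ 75348.4375

Turán's theorem: ex(n, K_{r+1}) is achieved by the complete r-partite Turán graph T(n, r) with parts as balanced as possible, and is at most (1 − 1/r) · n^2/2. For r = 8, n = 415: the density bound is (7/8) · 172225/2 = 1205575/16 ≈ 75348.4375. The integer-valued extremum is e(T(415, 8)) = 75348, which is strictly less than the density bound 1205575/16 since 8 ∤ 415 (the parts of T(415, 8) cannot all be equal).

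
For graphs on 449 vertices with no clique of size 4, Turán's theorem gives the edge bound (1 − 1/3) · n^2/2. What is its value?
Turán density bound = (2/3) · 449^2/2 = 201601/3 ≈ 67200.3333

Turán's theorem: ex(n, K_{r+1}) is achieved by the complete r-partite Turán graph T(n, r) with parts as balanced as possible, and is at most (1 − 1/r) · n^2/2. For r = 3, n = 449: the density bound is (2/3) · 201601/2 = 201601/3 ≈ 67200.3333. The integer-valued extremum is e(T(449, 3)) = 67200, which is strictly less than the density bound 201601/3 since 3 ∤ 449 (the parts of T(449, 3) cannot all be equal).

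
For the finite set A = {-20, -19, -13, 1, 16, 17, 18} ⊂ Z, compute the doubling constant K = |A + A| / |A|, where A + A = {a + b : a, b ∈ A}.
K = |A + A| / |A| = 25/7

Enumerate A + A = {a + b : a, b ∈ A}. With |A| = 7, there are |A|^2 = 49 ordered sum pairs; collecting distinct values, A + A = {-40, -39, -38, -33, -32, -26, -19, -18, -12, -4, -3, -2, -1, 2, 3, 4, 5, 17, 18, 19, 32, 33, 34, 35, 36}, so |A + A| = 25. Thus K = 25/7. For comparison, the minimum possible |A + A| over all 7-element sets is 2·7 − 1 = 13 (so min K = 13/7), attained only by arithmetic progressions.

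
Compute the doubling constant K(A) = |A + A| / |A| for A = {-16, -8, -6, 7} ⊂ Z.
K = |A + A| / |A| = 10/4 = 5/2

Enumerate A + A = {a + b : a, b ∈ A}. With |A| = 4, there are |A|^2 = 16 ordered sum pairs; collecting distinct values, A + A = {-32, -24, -22, -16, -14, -12, -9, -1, 1, 14}, so |A + A| = 10. Thus K = 10/4 = 5/2. For comparison, the minimum possible |A + A| over all 4-element sets is 2·4 − 1 = 7 (so min K = 7/4), attained only by arithmetic progressions.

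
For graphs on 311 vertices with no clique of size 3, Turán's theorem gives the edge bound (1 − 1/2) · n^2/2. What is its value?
Turán density bound = (1/2) · 311^2/2 = 96721/4 ≈ 24180.25

Turán's theorem: ex(n, K_{r+1}) is achieved by the complete r-partite Turán graph T(n, r) with parts as balanced as possible, and is at most (1 − 1/r) · n^2/2. For r = 2, n = 311: the density bound is (1/2) · 96721/2 = 96721/4 ≈ 24180.25. The integer-valued extremum is e(T(311, 2)) = 24180, which is strictly less than the density bound 96721/4 since 2 ∤ 311 (the parts of T(311, 2) cannot all be equal).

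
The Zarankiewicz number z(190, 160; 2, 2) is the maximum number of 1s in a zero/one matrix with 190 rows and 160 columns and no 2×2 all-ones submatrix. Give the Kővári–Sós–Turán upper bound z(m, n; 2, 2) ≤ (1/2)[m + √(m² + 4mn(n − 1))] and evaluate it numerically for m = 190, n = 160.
z(190, 160; 2, 2) ≤ (1/2)[190 + √(190² + 4·190·160·159)] = (1/2)[190 + √19370500] = 2295.5965

Kővári–Sós–Turán: let r_1, ..., r_190 be the row sums and z = Σ r_i the total number of 1s. Each pair of columns can share at most one row with both entries 1 (else a 2×2 all-ones block appears), so Σ_i C(r_i, 2) ≤ C(160, 2) = 12720. By convexity Σ_i C(r_i, 2) ≥ 190·C(z/190, 2) = z(z − 190)/(2·190), giving z² − 190z − 190·160·159 ≤ 0 and hence z ≤ (1/2)[190 + √(36100 + 4·4833600)] = (1/2)[190 + √19370500] ≈ (1/2)(190 + 4401.193) = 2295.5965.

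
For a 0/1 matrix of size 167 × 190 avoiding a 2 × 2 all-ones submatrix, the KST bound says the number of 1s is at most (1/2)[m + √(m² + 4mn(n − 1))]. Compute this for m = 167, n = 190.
z(167, 190; 2, 2) ≤ (1/2)[167 + √(167² + 4·167·190·189)] = (1/2)[167 + √24015769] = 2533.7943

Kővári–Sós–Turán: let r_1, ..., r_167 be the row sums and z = Σ r_i the total number of 1s. Each pair of columns can share at most one row with both entries 1 (else a 2×2 all-ones block appears), so Σ_i C(r_i, 2) ≤ C(190, 2) = 17955. By convexity Σ_i C(r_i, 2) ≥ 167·C(z/167, 2) = z(z − 167)/(2·167), giving z² − 167z − 167·190·189 ≤ 0 and hence z ≤ (1/2)[167 + √(27889 + 4·5996970)] = (1/2)[167 + √24015769] ≈ (1/2)(167 + 4900.5886) = 2533.7943.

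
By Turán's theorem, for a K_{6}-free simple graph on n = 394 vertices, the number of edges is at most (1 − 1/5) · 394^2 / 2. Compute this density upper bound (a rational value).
Turán density bound = (4/5) · 394^2/2 = 310472/5 ≈ 62094.4

Turán's theorem: ex(n, K_{r+1}) is achieved by the complete r-partite Turán graph T(n, r) with parts as balanced as possible, and is at most (1 − 1/r) · n^2/2. For r = 5, n = 394: the density bound is (4/5) · 155236/2 = 310472/5 ≈ 62094.4. The integer-valued extremum is e(T(394, 5)) = 62094, which is strictly less than the density bound 310472/5 since 5 ∤ 394 (the parts of T(394, 5) cannot all be equal).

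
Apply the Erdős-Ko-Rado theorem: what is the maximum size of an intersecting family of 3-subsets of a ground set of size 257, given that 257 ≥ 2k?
max |F| = C(256, 2) = 32640

Erdős-Ko-Rado (1961): when n ≥ 2k, max |F| = C(n−1, k−1). The bound is attained by the star {A : i ∈ A} for any fixed i ∈ [n]. Here C(257−1, 3−1) = C(256, 2) = 32640.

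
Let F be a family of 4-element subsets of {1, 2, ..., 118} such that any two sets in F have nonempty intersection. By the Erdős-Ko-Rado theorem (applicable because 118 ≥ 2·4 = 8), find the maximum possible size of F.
max |F| = C(117, 3) = 260130

Erdős-Ko-Rado (1961): when n ≥ 2k, max |F| = C(n−1, k−1). The bound is attained by the star {A : i ∈ A} for any fixed i ∈ [n]. Here C(118−1, 4−1) = C(117, 3) = 260130.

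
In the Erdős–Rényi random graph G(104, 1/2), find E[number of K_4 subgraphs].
E[# K_4] = C(104, 4) · (1/2)^C(4, 2) = 4598126 / 2^6 = 2299063/32 = 71845.71875

For each 4-subset S of vertices (there are C(104, 4) = 4598126 such S), let X_S = 1 if S induces a K_4 (all C(4, 2) = 6 edges present). Then P(X_S = 1) = (1/2)^6 = 1/64. By linearity of expectation, E[# K_4] = C(104, 4) · (1/2)^6 = 4598126 / 64 = 2299063/32 = 71845.71875.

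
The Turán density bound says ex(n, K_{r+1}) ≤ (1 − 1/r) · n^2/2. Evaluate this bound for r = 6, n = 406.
Turán density bound = (5/6) · 406^2/2 = 206045/3 ≈ 68681.6667

Turán's theorem: ex(n, K_{r+1}) is achieved by the complete r-partite Turán graph T(n, r) with parts as balanced as possible, and is at most (1 − 1/r) · n^2/2. For r = 6, n = 406: the density bound is (5/6) · 164836/2 = 206045/3 ≈ 68681.6667. The integer-valued extremum is e(T(406, 6)) = 68681, which is strictly less than the density bound 206045/3 since 6 ∤ 406 (the parts of T(406, 6) cannot all be equal).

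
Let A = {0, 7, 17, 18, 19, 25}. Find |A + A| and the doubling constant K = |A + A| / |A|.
K = |A + A| / |A| = 19/6

Enumerate A + A = {a + b : a, b ∈ A}. With |A| = 6, there are |A|^2 = 36 ordered sum pairs; collecting distinct values, A + A = {0, 7, 14, 17, 18, 19, 24, 25, 26, 32, 34, 35, 36, 37, 38, 42, 43, 44, 50}, so |A + A| = 19. Thus K = 19/6. For comparison, the minimum possible |A + A| over all 6-element sets is 2·6 − 1 = 11 (so min K = 11/6), attained only by arithmetic progressions.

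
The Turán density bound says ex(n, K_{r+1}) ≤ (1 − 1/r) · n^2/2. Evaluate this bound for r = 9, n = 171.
Turán density bound = (8/9) · 171^2/2 = 12996

Turán's theorem: ex(n, K_{r+1}) is achieved by the complete r-partite Turán graph T(n, r) with parts as balanced as possible, and is at most (1 − 1/r) · n^2/2. For r = 9, n = 171: the density bound is (8/9) · 29241/2 = 12996. Since 9 ∣ 171, the Turán graph T(171, 9) has parts of equal size 19, and its edge count e(T(171, 9)) = 12996 attains the density bound exactly.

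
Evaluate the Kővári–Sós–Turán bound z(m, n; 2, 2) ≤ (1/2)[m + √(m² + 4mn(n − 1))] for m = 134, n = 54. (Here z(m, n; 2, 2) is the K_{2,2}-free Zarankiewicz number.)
z(134, 54; 2, 2) ≤ (1/2)[134 + √(134² + 4·134·54·53)] = (1/2)[134 + √1551988] = 689.8941

Kővári–Sós–Turán: let r_1, ..., r_134 be the row sums and z = Σ r_i the total number of 1s. Each pair of columns can share at most one row with both entries 1 (else a 2×2 all-ones block appears), so Σ_i C(r_i, 2) ≤ C(54, 2) = 1431. By convexity Σ_i C(r_i, 2) ≥ 134·C(z/134, 2) = z(z − 134)/(2·134), giving z² − 134z − 134·54·53 ≤ 0 and hence z ≤ (1/2)[134 + √(17956 + 4·383508)] = (1/2)[134 + √1551988] ≈ (1/2)(134 + 1245.7881) = 689.8941.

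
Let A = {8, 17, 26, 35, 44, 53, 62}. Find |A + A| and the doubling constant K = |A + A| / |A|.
K = |A + A| / |A| = 13/7

Enumerate A + A = {a + b : a, b ∈ A}. With |A| = 7, there are |A|^2 = 49 ordered sum pairs; collecting distinct values, A + A = {16, 25, 34, 43, 52, 61, 70, 79, 88, 97, 106, 115, 124}, so |A + A| = 13. Thus K = 13/7. Here |A + A| = 2|A| − 1 = 13, the minimum possible — so K = 13/7 is minimal, which holds iff A is an arithmetic progression.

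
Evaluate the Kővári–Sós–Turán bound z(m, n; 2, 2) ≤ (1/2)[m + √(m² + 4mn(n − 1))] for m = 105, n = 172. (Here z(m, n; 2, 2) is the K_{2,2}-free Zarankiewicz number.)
z(105, 172; 2, 2) ≤ (1/2)[105 + √(105² + 4·105·172·171)] = (1/2)[105 + √12364065] = 1810.6286

Kővári–Sós–Turán: let r_1, ..., r_105 be the row sums and z = Σ r_i the total number of 1s. Each pair of columns can share at most one row with both entries 1 (else a 2×2 all-ones block appears), so Σ_i C(r_i, 2) ≤ C(172, 2) = 14706. By convexity Σ_i C(r_i, 2) ≥ 105·C(z/105, 2) = z(z − 105)/(2·105), giving z² − 105z − 105·172·171 ≤ 0 and hence z ≤ (1/2)[105 + √(11025 + 4·3088260)] = (1/2)[105 + √12364065] ≈ (1/2)(105 + 3516.2572) = 1810.6286.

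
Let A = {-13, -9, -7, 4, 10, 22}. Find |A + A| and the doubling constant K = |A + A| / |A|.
K = |A + A| / |A| = 20/6 = 10/3

Enumerate A + A = {a + b : a, b ∈ A}. With |A| = 6, there are |A|^2 = 36 ordered sum pairs; collecting distinct values, A + A = {-26, -22, -20, -18, -16, -14, -9, -5, -3, 1, 3, 8, 9, 13, 14, 15, 20, 26, 32, 44}, so |A + A| = 20. Thus K = 20/6 = 10/3. For comparison, the minimum possible |A + A| over all 6-element sets is 2·6 − 1 = 11 (so min K = 11/6), attained only by arithmetic progressions.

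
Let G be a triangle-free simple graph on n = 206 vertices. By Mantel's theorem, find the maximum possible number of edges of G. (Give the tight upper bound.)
ex(206, K_3) = ⌊206^2/4⌋ = 10609

Mantel (1907): a triangle-free graph on n vertices has at most ⌊n^2/4⌋ edges, with equality for the complete bipartite graph K_{⌊n/2⌋, ⌈n/2⌉}. For n = 206: ⌊206^2/4⌋ = ⌊42436/4⌋ = 10609. The extremal graph is K_{103, 103}, which has 103·103 = 10609 edges.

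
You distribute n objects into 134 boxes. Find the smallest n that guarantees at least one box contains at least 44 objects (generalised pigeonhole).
n = (44 − 1)·134 + 1 = 5763

By the generalised pigeonhole principle, to guarantee some box contains ≥ r objects we need more than (r − 1) · k objects total. Threshold: n = (r − 1) · k + 1. With r = 44 and k = 134: n = 43 · 134 + 1 = 5762 + 1 = 5763. For n = 5762 = 43 · 134, we can put exactly 43 objects in every box, avoiding 44 in any single one — so 5763 is tight.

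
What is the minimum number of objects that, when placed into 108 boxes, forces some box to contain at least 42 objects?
n = (42 − 1)·108 + 1 = 4429

By the generalised pigeonhole principle, to guarantee some box contains ≥ r objects we need more than (r − 1) · k objects total. Threshold: n = (r − 1) · k + 1. With r = 42 and k = 108: n = 41 · 108 + 1 = 4428 + 1 = 4429. For n = 4428 = 41 · 108, we can put exactly 41 objects in every box, avoiding 42 in any single one — so 4429 is tight.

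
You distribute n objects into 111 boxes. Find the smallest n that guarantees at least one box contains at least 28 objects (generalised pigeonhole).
n = (28 − 1)·111 + 1 = 2998

By the generalised pigeonhole principle, to guarantee some box contains ≥ r objects we need more than (r − 1) · k objects total. Threshold: n = (r − 1) · k + 1. With r = 28 and k = 111: n = 27 · 111 + 1 = 2997 + 1 = 2998. For n = 2997 = 27 · 111, we can put exactly 27 objects in every box, avoiding 28 in any single one — so 2998 is tight.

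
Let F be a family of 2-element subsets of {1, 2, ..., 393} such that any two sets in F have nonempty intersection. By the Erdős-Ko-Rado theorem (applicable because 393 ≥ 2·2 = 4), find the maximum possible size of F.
max |F| = C(392, 1) = 392

Erdős-Ko-Rado (1961): when n ≥ 2k, max |F| = C(n−1, k−1). The bound is attained by the star {A : i ∈ A} for any fixed i ∈ [n]. Here C(393−1, 2−1) = C(392, 1) = 392.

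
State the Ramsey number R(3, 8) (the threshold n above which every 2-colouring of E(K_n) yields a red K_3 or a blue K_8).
R(3, 8) = 28

Lower bound: an explicit 2-colouring of K_{27} (typically a Paley-type or other structured construction) avoids a red K_3 and a blue K_8, showing R(3, 8) > 27.
Upper bound: the simple Erdős–Szekeres recurrence only gives R(3, 8) ≤ 31; the tight bound R(3, 8) ≤ 28 requires a sharper case analysis (or computer search) of 2-colourings of K_{28}.
Hence R(3, 8) = 28.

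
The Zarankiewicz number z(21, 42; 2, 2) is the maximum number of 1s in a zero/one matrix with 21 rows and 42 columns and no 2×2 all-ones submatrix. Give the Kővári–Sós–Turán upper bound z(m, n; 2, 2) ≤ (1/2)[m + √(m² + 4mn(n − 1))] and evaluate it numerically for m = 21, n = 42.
z(21, 42; 2, 2) ≤ (1/2)[21 + √(21² + 4·21·42·41)] = (1/2)[21 + √145089] = 200.9528

Kővári–Sós–Turán: let r_1, ..., r_21 be the row sums and z = Σ r_i the total number of 1s. Each pair of columns can share at most one row with both entries 1 (else a 2×2 all-ones block appears), so Σ_i C(r_i, 2) ≤ C(42, 2) = 861. By convexity Σ_i C(r_i, 2) ≥ 21·C(z/21, 2) = z(z − 21)/(2·21), giving z² − 21z − 21·42·41 ≤ 0 and hence z ≤ (1/2)[21 + √(441 + 4·36162)] = (1/2)[21 + √145089] ≈ (1/2)(21 + 380.9055) = 200.9528.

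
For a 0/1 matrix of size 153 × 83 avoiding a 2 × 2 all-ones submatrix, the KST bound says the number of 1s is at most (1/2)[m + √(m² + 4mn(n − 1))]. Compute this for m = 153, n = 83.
z(153, 83; 2, 2) ≤ (1/2)[153 + √(153² + 4·153·83·82)] = (1/2)[153 + √4188681] = 1099.8134

Kővári–Sós–Turán: let r_1, ..., r_153 be the row sums and z = Σ r_i the total number of 1s. Each pair of columns can share at most one row with both entries 1 (else a 2×2 all-ones block appears), so Σ_i C(r_i, 2) ≤ C(83, 2) = 3403. By convexity Σ_i C(r_i, 2) ≥ 153·C(z/153, 2) = z(z − 153)/(2·153), giving z² − 153z − 153·83·82 ≤ 0 and hence z ≤ (1/2)[153 + √(23409 + 4·1041318)] = (1/2)[153 + √4188681] ≈ (1/2)(153 + 2046.6267) = 1099.8134.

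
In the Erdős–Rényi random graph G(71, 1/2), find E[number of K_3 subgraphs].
E[# K_3] = C(71, 3) · (1/2)^C(3, 2) = 57155 / 2^3 = 7144.375

For each 3-subset S of vertices (there are C(71, 3) = 57155 such S), let X_S = 1 if S induces a K_3 (all C(3, 2) = 3 edges present). Then P(X_S = 1) = (1/2)^3 = 1/8. By linearity of expectation, E[# K_3] = C(71, 3) · (1/2)^3 = 57155 / 8 = 7144.375.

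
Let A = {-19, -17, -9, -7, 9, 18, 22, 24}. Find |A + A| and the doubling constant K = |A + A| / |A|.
K = |A + A| / |A| = 33/8

Enumerate A + A = {a + b : a, b ∈ A}. With |A| = 8, there are |A|^2 = 64 ordered sum pairs; collecting distinct values, A + A = {-38, -36, -34, -28, -26, -24, -18, -16, -14, -10, -8, -1, 0, 1, 2, 3, 5, 7, 9, 11, 13, 15, 17, 18, 27, 31, 33, 36, 40, 42, 44, 46, 48}, so |A + A| = 33. Thus K = 33/8. For comparison, the minimum possible |A + A| over all 8-element sets is 2·8 − 1 = 15 (so min K = 15/8), attained only by arithmetic progressions.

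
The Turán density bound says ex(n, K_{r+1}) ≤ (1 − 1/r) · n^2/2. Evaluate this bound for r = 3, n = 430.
Turán density bound = (2/3) · 430^2/2 = 184900/3 ≈ 61633.3333

Turán's theorem: ex(n, K_{r+1}) is achieved by the complete r-partite Turán graph T(n, r) with parts as balanced as possible, and is at most (1 − 1/r) · n^2/2. For r = 3, n = 430: the density bound is (2/3) · 184900/2 = 184900/3 ≈ 61633.3333. The integer-valued extremum is e(T(430, 3)) = 61633, which is strictly less than the density bound 184900/3 since 3 ∤ 430 (the parts of T(430, 3) cannot all be equal).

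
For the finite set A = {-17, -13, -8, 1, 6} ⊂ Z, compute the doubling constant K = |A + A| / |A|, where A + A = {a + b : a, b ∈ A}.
K = |A + A| / |A| = 13/5

Enumerate A + A = {a + b : a, b ∈ A}. With |A| = 5, there are |A|^2 = 25 ordered sum pairs; collecting distinct values, A + A = {-34, -30, -26, -25, -21, -16, -12, -11, -7, -2, 2, 7, 12}, so |A + A| = 13. Thus K = 13/5. For comparison, the minimum possible |A + A| over all 5-element sets is 2·5 − 1 = 9 (so min K = 9/5), attained only by arithmetic progressions.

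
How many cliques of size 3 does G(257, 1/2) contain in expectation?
E[# K_3] = C(257, 3) · (1/2)^C(3, 2) = 2796160 / 2^3 = 349520

For each 3-subset S of vertices (there are C(257, 3) = 2796160 such S), let X_S = 1 if S induces a K_3 (all C(3, 2) = 3 edges present). Then P(X_S = 1) = (1/2)^3 = 1/8. By linearity of expectation, E[# K_3] = C(257, 3) · (1/2)^3 = 2796160 / 8 = 349520.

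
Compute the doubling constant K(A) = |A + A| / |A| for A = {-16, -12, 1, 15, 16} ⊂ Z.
K = |A + A| / |A| = 15/5 = 3

Enumerate A + A = {a + b : a, b ∈ A}. With |A| = 5, there are |A|^2 = 25 ordered sum pairs; collecting distinct values, A + A = {-32, -28, -24, -15, -11, -1, 0, 2, 3, 4, 16, 17, 30, 31, 32}, so |A + A| = 15. Thus K = 15/5 = 3. For comparison, the minimum possible |A + A| over all 5-element sets is 2·5 − 1 = 9 (so min K = 9/5), attained only by arithmetic progressions.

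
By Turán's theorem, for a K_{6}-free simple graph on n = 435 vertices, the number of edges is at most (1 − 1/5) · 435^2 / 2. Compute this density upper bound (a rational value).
Turán density bound = (4/5) · 435^2/2 = 75690

Turán's theorem: ex(n, K_{r+1}) is achieved by the complete r-partite Turán graph T(n, r) with parts as balanced as possible, and is at most (1 − 1/r) · n^2/2. For r = 5, n = 435: the density bound is (4/5) · 189225/2 = 75690. Since 5 ∣ 435, the Turán graph T(435, 5) has parts of equal size 87, and its edge count e(T(435, 5)) = 75690 attains the density bound exactly.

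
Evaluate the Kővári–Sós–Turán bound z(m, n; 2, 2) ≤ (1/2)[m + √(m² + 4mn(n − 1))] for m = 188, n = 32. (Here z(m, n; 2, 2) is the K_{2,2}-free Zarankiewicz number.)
z(188, 32; 2, 2) ≤ (1/2)[188 + √(188² + 4·188·32·31)] = (1/2)[188 + √781328] = 535.9638

Kővári–Sós–Turán: let r_1, ..., r_188 be the row sums and z = Σ r_i the total number of 1s. Each pair of columns can share at most one row with both entries 1 (else a 2×2 all-ones block appears), so Σ_i C(r_i, 2) ≤ C(32, 2) = 496. By convexity Σ_i C(r_i, 2) ≥ 188·C(z/188, 2) = z(z − 188)/(2·188), giving z² − 188z − 188·32·31 ≤ 0 and hence z ≤ (1/2)[188 + √(35344 + 4·186496)] = (1/2)[188 + √781328] ≈ (1/2)(188 + 883.9276) = 535.9638.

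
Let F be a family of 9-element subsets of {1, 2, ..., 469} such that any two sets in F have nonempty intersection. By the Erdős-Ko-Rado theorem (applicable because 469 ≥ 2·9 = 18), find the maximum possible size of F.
max |F| = C(468, 8) = 53743129524325098

Erdős-Ko-Rado (1961): when n ≥ 2k, max |F| = C(n−1, k−1). The bound is attained by the star {A : i ∈ A} for any fixed i ∈ [n]. Here C(469−1, 9−1) = C(468, 8) = 53743129524325098.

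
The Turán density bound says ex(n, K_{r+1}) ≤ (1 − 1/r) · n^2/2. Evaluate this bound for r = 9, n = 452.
Turán density bound = (8/9) · 452^2/2 = 817216/9 ≈ 90801.7778

Turán's theorem: ex(n, K_{r+1}) is achieved by the complete r-partite Turán graph T(n, r) with parts as balanced as possible, and is at most (1 − 1/r) · n^2/2. For r = 9, n = 452: the density bound is (8/9) · 204304/2 = 817216/9 ≈ 90801.7778. The integer-valued extremum is e(T(452, 9)) = 90801, which is strictly less than the density bound 817216/9 since 9 ∤ 452 (the parts of T(452, 9) cannot all be equal).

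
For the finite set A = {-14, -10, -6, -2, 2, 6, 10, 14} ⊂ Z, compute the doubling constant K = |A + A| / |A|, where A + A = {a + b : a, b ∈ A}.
K = |A + A| / |A| = 15/8

Enumerate A + A = {a + b : a, b ∈ A}. With |A| = 8, there are |A|^2 = 64 ordered sum pairs; collecting distinct values, A + A = {-28, -24, -20, -16, -12, -8, -4, 0, 4, 8, 12, 16, 20, 24, 28}, so |A + A| = 15. Thus K = 15/8. Here |A + A| = 2|A| − 1 = 15, the minimum possible — so K = 15/8 is minimal, which holds iff A is an arithmetic progression.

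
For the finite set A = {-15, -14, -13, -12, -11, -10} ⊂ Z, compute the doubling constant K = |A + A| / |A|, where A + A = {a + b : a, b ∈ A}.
K = |A + A| / |A| = 11/6

Enumerate A + A = {a + b : a, b ∈ A}. With |A| = 6, there are |A|^2 = 36 ordered sum pairs; collecting distinct values, A + A = {-30, -29, -28, -27, -26, -25, -24, -23, -22, -21, -20}, so |A + A| = 11. Thus K = 11/6. Here |A + A| = 2|A| − 1 = 11, the minimum possible — so K = 11/6 is minimal, which holds iff A is an arithmetic progression.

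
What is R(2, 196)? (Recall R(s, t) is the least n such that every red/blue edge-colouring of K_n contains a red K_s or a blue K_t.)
R(2, 196) = 196

R(2, k) = k for all k ≥ 2: in a 2-colouring of K_k, either some edge is red (a red K_2) or all edges are blue (a blue K_k). And K_{195} coloured all-blue has no blue K_196, so R(2, 196) > 195. Hence R(2, 196) = 196.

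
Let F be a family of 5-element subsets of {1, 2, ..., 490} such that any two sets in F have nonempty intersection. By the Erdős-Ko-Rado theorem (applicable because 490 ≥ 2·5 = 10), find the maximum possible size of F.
max |F| = C(489, 4) = 2353329126

Erdős-Ko-Rado (1961): when n ≥ 2k, max |F| = C(n−1, k−1). The bound is attained by the star {A : i ∈ A} for any fixed i ∈ [n]. Here C(490−1, 5−1) = C(489, 4) = 2353329126.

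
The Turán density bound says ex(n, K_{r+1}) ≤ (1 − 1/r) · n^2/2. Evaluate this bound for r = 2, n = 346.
Turán density bound = (1/2) · 346^2/2 = 29929

Turán's theorem: ex(n, K_{r+1}) is achieved by the complete r-partite Turán graph T(n, r) with parts as balanced as possible, and is at most (1 − 1/r) · n^2/2. For r = 2, n = 346: the density bound is (1/2) · 119716/2 = 29929. Since 2 ∣ 346, the Turán graph T(346, 2) has parts of equal size 173, and its edge count e(T(346, 2)) = 29929 attains the density bound exactly.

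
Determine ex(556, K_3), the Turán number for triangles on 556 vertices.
ex(556, K_3) = ⌊556^2/4⌋ = 77284

Mantel (1907): a triangle-free graph on n vertices has at most ⌊n^2/4⌋ edges, with equality for the complete bipartite graph K_{⌊n/2⌋, ⌈n/2⌉}. For n = 556: ⌊556^2/4⌋ = ⌊309136/4⌋ = 77284. The extremal graph is K_{278, 278}, which has 278·278 = 77284 edges.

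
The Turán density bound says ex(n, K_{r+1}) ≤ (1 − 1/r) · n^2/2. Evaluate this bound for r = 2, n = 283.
Turán density bound = (1/2) · 283^2/2 = 80089/4 ≈ 20022.25

Turán's theorem: ex(n, K_{r+1}) is achieved by the complete r-partite Turán graph T(n, r) with parts as balanced as possible, and is at most (1 − 1/r) · n^2/2. For r = 2, n = 283: the density bound is (1/2) · 80089/2 = 80089/4 ≈ 20022.25. The integer-valued extremum is e(T(283, 2)) = 20022, which is strictly less than the density bound 80089/4 since 2 ∤ 283 (the parts of T(283, 2) cannot all be equal).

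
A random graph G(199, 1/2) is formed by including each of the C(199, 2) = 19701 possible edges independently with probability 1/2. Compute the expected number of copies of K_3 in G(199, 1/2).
E[# K_3] = C(199, 3) · (1/2)^C(3, 2) = 1293699 / 2^3 = 161712.375

For each 3-subset S of vertices (there are C(199, 3) = 1293699 such S), let X_S = 1 if S induces a K_3 (all C(3, 2) = 3 edges present). Then P(X_S = 1) = (1/2)^3 = 1/8. By linearity of expectation, E[# K_3] = C(199, 3) · (1/2)^3 = 1293699 / 8 = 161712.375.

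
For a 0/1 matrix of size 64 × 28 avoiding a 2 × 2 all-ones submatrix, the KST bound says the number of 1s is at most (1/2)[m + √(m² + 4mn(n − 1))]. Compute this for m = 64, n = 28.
z(64, 28; 2, 2) ≤ (1/2)[64 + √(64² + 4·64·28·27)] = (1/2)[64 + √197632] = 254.2791

Kővári–Sós–Turán: let r_1, ..., r_64 be the row sums and z = Σ r_i the total number of 1s. Each pair of columns can share at most one row with both entries 1 (else a 2×2 all-ones block appears), so Σ_i C(r_i, 2) ≤ C(28, 2) = 378. By convexity Σ_i C(r_i, 2) ≥ 64·C(z/64, 2) = z(z − 64)/(2·64), giving z² − 64z − 64·28·27 ≤ 0 and hence z ≤ (1/2)[64 + √(4096 + 4·48384)] = (1/2)[64 + √197632] ≈ (1/2)(64 + 444.5582) = 254.2791.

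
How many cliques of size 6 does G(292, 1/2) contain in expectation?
E[# K_6] = C(292, 6) · (1/2)^C(6, 2) = 817548581136 / 2^15 = 51096786321/2048 ≈ 24949602.695801

For each 6-subset S of vertices (there are C(292, 6) = 817548581136 such S), let X_S = 1 if S induces a K_6 (all C(6, 2) = 15 edges present). Then P(X_S = 1) = (1/2)^15 = 1/32768. By linearity of expectation, E[# K_6] = C(292, 6) · (1/2)^15 = 817548581136 / 32768 = 51096786321/2048 ≈ 24949602.695801.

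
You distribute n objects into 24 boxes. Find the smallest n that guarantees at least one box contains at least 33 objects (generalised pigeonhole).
n = (33 − 1)·24 + 1 = 769

By the generalised pigeonhole principle, to guarantee some box contains ≥ r objects we need more than (r − 1) · k objects total. Threshold: n = (r − 1) · k + 1. With r = 33 and k = 24: n = 32 · 24 + 1 = 768 + 1 = 769. For n = 768 = 32 · 24, we can put exactly 32 objects in every box, avoiding 33 in any single one — so 769 is tight.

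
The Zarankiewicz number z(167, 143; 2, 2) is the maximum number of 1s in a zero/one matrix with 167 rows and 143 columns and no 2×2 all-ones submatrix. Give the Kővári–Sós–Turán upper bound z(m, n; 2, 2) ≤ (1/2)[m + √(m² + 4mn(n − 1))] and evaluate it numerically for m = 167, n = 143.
z(167, 143; 2, 2) ≤ (1/2)[167 + √(167² + 4·167·143·142)] = (1/2)[167 + √13592297] = 1926.8866

Kővári–Sós–Turán: let r_1, ..., r_167 be the row sums and z = Σ r_i the total number of 1s. Each pair of columns can share at most one row with both entries 1 (else a 2×2 all-ones block appears), so Σ_i C(r_i, 2) ≤ C(143, 2) = 10153. By convexity Σ_i C(r_i, 2) ≥ 167·C(z/167, 2) = z(z − 167)/(2·167), giving z² − 167z − 167·143·142 ≤ 0 and hence z ≤ (1/2)[167 + √(27889 + 4·3391102)] = (1/2)[167 + √13592297] ≈ (1/2)(167 + 3686.7733) = 1926.8866.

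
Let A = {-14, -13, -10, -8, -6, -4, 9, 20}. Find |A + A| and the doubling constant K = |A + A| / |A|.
K = |A + A| / |A| = 31/8

Enumerate A + A = {a + b : a, b ∈ A}. With |A| = 8, there are |A|^2 = 64 ordered sum pairs; collecting distinct values, A + A = {-28, -27, -26, -24, -23, -22, -21, -20, -19, -18, -17, -16, -14, -12, -10, -8, -5, -4, -1, 1, 3, 5, 6, 7, 10, 12, 14, 16, 18, 29, 40}, so |A + A| = 31. Thus K = 31/8. For comparison, the minimum possible |A + A| over all 8-element sets is 2·8 − 1 = 15 (so min K = 15/8), attained only by arithmetic progressions.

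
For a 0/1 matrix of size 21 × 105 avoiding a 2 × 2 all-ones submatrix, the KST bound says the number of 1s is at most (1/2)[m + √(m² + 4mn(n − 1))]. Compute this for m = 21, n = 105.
z(21, 105; 2, 2) ≤ (1/2)[21 + √(21² + 4·21·105·104)] = (1/2)[21 + √917721] = 489.4888

Kővári–Sós–Turán: let r_1, ..., r_21 be the row sums and z = Σ r_i the total number of 1s. Each pair of columns can share at most one row with both entries 1 (else a 2×2 all-ones block appears), so Σ_i C(r_i, 2) ≤ C(105, 2) = 5460. By convexity Σ_i C(r_i, 2) ≥ 21·C(z/21, 2) = z(z − 21)/(2·21), giving z² − 21z − 21·105·104 ≤ 0 and hence z ≤ (1/2)[21 + √(441 + 4·229320)] = (1/2)[21 + √917721] ≈ (1/2)(21 + 957.9776) = 489.4888.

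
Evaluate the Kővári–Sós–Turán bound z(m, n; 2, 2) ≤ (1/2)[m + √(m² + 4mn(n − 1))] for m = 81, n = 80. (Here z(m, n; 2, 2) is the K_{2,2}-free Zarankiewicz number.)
z(81, 80; 2, 2) ≤ (1/2)[81 + √(81² + 4·81·80·79)] = (1/2)[81 + √2054241] = 757.1312

Kővári–Sós–Turán: let r_1, ..., r_81 be the row sums and z = Σ r_i the total number of 1s. Each pair of columns can share at most one row with both entries 1 (else a 2×2 all-ones block appears), so Σ_i C(r_i, 2) ≤ C(80, 2) = 3160. By convexity Σ_i C(r_i, 2) ≥ 81·C(z/81, 2) = z(z − 81)/(2·81), giving z² − 81z − 81·80·79 ≤ 0 and hence z ≤ (1/2)[81 + √(6561 + 4·511920)] = (1/2)[81 + √2054241] ≈ (1/2)(81 + 1433.2624) = 757.1312.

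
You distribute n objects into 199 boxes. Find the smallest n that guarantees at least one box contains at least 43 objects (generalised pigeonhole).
n = (43 − 1)·199 + 1 = 8359

By the generalised pigeonhole principle, to guarantee some box contains ≥ r objects we need more than (r − 1) · k objects total. Threshold: n = (r − 1) · k + 1. With r = 43 and k = 199: n = 42 · 199 + 1 = 8358 + 1 = 8359. For n = 8358 = 42 · 199, we can put exactly 42 objects in every box, avoiding 43 in any single one — so 8359 is tight.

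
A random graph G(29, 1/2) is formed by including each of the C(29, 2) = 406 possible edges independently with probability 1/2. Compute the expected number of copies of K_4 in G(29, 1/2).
E[# K_4] = C(29, 4) · (1/2)^C(4, 2) = 23751 / 2^6 = 371.109375

For each 4-subset S of vertices (there are C(29, 4) = 23751 such S), let X_S = 1 if S induces a K_4 (all C(4, 2) = 6 edges present). Then P(X_S = 1) = (1/2)^6 = 1/64. By linearity of expectation, E[# K_4] = C(29, 4) · (1/2)^6 = 23751 / 64 = 371.109375.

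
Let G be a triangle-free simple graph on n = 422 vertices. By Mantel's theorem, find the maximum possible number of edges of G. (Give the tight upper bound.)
ex(422, K_3) = ⌊422^2/4⌋ = 44521

Mantel (1907): a triangle-free graph on n vertices has at most ⌊n^2/4⌋ edges, with equality for the complete bipartite graph K_{⌊n/2⌋, ⌈n/2⌉}. For n = 422: ⌊422^2/4⌋ = ⌊178084/4⌋ = 44521. The extremal graph is K_{211, 211}, which has 211·211 = 44521 edges.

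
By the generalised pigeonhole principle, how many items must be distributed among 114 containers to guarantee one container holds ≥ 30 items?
n = (30 − 1)·114 + 1 = 3307

By the generalised pigeonhole principle, to guarantee some box contains ≥ r objects we need more than (r − 1) · k objects total. Threshold: n = (r − 1) · k + 1. With r = 30 and k = 114: n = 29 · 114 + 1 = 3306 + 1 = 3307. For n = 3306 = 29 · 114, we can put exactly 29 objects in every box, avoiding 30 in any single one — so 3307 is tight.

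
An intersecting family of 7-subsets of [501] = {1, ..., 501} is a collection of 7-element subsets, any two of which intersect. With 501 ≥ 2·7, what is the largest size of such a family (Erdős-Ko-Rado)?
max |F| = C(500, 6) = 21057686727000

Erdős-Ko-Rado (1961): when n ≥ 2k, max |F| = C(n−1, k−1). The bound is attained by the star {A : i ∈ A} for any fixed i ∈ [n]. Here C(501−1, 7−1) = C(500, 6) = 21057686727000.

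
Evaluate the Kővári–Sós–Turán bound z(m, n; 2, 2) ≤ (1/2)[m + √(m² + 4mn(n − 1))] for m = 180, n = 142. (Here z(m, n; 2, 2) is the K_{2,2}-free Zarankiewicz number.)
z(180, 142; 2, 2) ≤ (1/2)[180 + √(180² + 4·180·142·141)] = (1/2)[180 + √14448240] = 1990.542

Kővári–Sós–Turán: let r_1, ..., r_180 be the row sums and z = Σ r_i the total number of 1s. Each pair of columns can share at most one row with both entries 1 (else a 2×2 all-ones block appears), so Σ_i C(r_i, 2) ≤ C(142, 2) = 10011. By convexity Σ_i C(r_i, 2) ≥ 180·C(z/180, 2) = z(z − 180)/(2·180), giving z² − 180z − 180·142·141 ≤ 0 and hence z ≤ (1/2)[180 + √(32400 + 4·3603960)] = (1/2)[180 + √14448240] ≈ (1/2)(180 + 3801.0841) = 1990.542.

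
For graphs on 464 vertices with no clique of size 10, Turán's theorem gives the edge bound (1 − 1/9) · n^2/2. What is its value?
Turán density bound = (8/9) · 464^2/2 = 861184/9 ≈ 95687.1111

Turán's theorem: ex(n, K_{r+1}) is achieved by the complete r-partite Turán graph T(n, r) with parts as balanced as possible, and is at most (1 − 1/r) · n^2/2. For r = 9, n = 464: the density bound is (8/9) · 215296/2 = 861184/9 ≈ 95687.1111. The integer-valued extremum is e(T(464, 9)) = 95686, which is strictly less than the density bound 861184/9 since 9 ∤ 464 (the parts of T(464, 9) cannot all be equal).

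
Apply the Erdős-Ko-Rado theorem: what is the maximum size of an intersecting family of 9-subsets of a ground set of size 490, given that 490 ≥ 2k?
max |F| = C(489, 8) = 76551667882585533

Erdős-Ko-Rado (1961): when n ≥ 2k, max |F| = C(n−1, k−1). The bound is attained by the star {A : i ∈ A} for any fixed i ∈ [n]. Here C(490−1, 9−1) = C(489, 8) = 76551667882585533.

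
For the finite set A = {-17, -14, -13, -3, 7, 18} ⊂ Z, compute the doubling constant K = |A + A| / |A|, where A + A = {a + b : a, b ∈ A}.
K = |A + A| / |A| = 19/6

Enumerate A + A = {a + b : a, b ∈ A}. With |A| = 6, there are |A|^2 = 36 ordered sum pairs; collecting distinct values, A + A = {-34, -31, -30, -28, -27, -26, -20, -17, -16, -10, -7, -6, 1, 4, 5, 14, 15, 25, 36}, so |A + A| = 19. Thus K = 19/6. For comparison, the minimum possible |A + A| over all 6-element sets is 2·6 − 1 = 11 (so min K = 11/6), attained only by arithmetic progressions.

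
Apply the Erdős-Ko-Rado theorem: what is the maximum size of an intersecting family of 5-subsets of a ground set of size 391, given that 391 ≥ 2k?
max |F| = C(390, 4) = 949173615

Erdős-Ko-Rado (1961): when n ≥ 2k, max |F| = C(n−1, k−1). The bound is attained by the star {A : i ∈ A} for any fixed i ∈ [n]. Here C(391−1, 5−1) = C(390, 4) = 949173615.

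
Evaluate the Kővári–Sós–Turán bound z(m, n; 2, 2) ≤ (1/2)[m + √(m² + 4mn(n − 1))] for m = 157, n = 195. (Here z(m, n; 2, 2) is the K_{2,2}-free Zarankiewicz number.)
z(157, 195; 2, 2) ≤ (1/2)[157 + √(157² + 4·157·195·194)] = (1/2)[157 + √23781889] = 2516.8339

Kővári–Sós–Turán: let r_1, ..., r_157 be the row sums and z = Σ r_i the total number of 1s. Each pair of columns can share at most one row with both entries 1 (else a 2×2 all-ones block appears), so Σ_i C(r_i, 2) ≤ C(195, 2) = 18915. By convexity Σ_i C(r_i, 2) ≥ 157·C(z/157, 2) = z(z − 157)/(2·157), giving z² − 157z − 157·195·194 ≤ 0 and hence z ≤ (1/2)[157 + √(24649 + 4·5939310)] = (1/2)[157 + √23781889] ≈ (1/2)(157 + 4876.6678) = 2516.8339.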